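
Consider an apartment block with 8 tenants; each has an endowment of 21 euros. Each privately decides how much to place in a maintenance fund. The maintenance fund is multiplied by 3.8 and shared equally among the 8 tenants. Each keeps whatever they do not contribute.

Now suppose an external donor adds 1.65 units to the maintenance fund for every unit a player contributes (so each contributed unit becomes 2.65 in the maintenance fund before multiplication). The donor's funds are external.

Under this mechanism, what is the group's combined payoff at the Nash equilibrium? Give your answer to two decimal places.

Under the mechanism each unit contributed yields 3.8 × 2.65 / 8 = 1.2588 back to its contributor per unit of net cost, which exceeds 1, making full contribution the dominant choice for everyone.
At the Nash equilibrium everyone contributes 21. Group total payoff = 3.8 × 2.65 × 168 = 1691.76.

1691.76 euros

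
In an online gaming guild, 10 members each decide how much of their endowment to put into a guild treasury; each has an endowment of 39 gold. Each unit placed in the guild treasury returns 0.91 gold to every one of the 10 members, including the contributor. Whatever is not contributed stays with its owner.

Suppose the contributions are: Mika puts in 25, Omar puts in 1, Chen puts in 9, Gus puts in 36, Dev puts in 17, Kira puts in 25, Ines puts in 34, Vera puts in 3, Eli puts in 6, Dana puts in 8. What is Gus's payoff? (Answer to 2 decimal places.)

152.24 gold

Total contributed: 25 + 1 + 9 + 36 + 17 + 25 + 34 + 3 + 6 + 8 = 164.
Each receives 0.91 × 164 = 149.24 from the guild treasury.
Gus keeps 39 − 36 = 3, so Gus's payoff is 3 + 149.24 = 152.24.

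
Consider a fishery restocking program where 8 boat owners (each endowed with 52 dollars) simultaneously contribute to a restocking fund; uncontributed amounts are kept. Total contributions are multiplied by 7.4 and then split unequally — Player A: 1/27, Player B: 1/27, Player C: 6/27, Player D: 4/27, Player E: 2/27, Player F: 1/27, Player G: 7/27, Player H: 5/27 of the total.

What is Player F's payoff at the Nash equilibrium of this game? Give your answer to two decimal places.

Each unit j contributes comes back to j as 7.4 × (j's share), so j prefers to contribute only if that share exceeds 1/7.4 = 0.1351; otherwise keeping the unit dominates.
Player C, Player D, Player G and Player H are above the threshold, contributing 52 each; the remaining 4 contribute 0. Total contributed: 208.
Player F keeps 52 and receives 7.4 × 208 × 1/27 = 57.01 from the restocking fund, for a payoff of 109.01.

109.01 dollars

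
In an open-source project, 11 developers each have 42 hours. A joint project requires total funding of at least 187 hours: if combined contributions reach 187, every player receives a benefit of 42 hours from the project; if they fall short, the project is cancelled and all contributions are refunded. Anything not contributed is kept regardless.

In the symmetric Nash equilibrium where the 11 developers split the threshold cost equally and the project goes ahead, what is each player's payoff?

67 hours

Equal share of the threshold: 187/11 = 17.
At this profile no one gains by cutting their contribution: any cut drops the total below 187, the project is cancelled, contributions are refunded, and the deviator ends with 42, which is less than 42 − 17 + 42 = 67. Contributing more than 17 just wastes the excess. So contributing exactly 17 is a best response.
Each player's payoff: 42 − 17 + 42 = 67.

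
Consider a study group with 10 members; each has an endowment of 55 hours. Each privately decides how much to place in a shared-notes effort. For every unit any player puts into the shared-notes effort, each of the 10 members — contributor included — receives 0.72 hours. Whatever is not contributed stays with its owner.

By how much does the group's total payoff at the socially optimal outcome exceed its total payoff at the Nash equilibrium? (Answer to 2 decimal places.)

3410.00 hours

The private return per contributed unit is 0.72 < 1, so contributing 0 is dominant for every player. At the Nash equilibrium everyone keeps their 55, and the group total is 10 × 55 = 550.
Each contributed unit returns 7.200 to the group as a whole (0.72 to each of 10 players), which exceeds 1, so the social optimum is full contribution: group total = 7.200 × 550 = 3960.00.
Efficiency loss = 3960.00 − 550 = 3410.00.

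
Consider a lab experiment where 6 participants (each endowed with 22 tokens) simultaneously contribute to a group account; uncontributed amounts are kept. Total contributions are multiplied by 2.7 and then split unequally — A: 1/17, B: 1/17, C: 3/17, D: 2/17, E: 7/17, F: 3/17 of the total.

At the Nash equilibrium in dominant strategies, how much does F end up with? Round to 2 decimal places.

A player with share s gets back 2.7·s per unit contributed, so full contribution is dominant for anyone with s > 1/2.7 = 0.3704 and zero contribution is dominant for anyone below.
The only share above 0.3704 is E's 7/17, contributing 22; the remaining 5 contribute 0. Total contributed: 22.
F keeps 22 and receives 2.7 × 22 × 3/17 = 10.48 from the group account, for a payoff of 32.48.

32.48 tokens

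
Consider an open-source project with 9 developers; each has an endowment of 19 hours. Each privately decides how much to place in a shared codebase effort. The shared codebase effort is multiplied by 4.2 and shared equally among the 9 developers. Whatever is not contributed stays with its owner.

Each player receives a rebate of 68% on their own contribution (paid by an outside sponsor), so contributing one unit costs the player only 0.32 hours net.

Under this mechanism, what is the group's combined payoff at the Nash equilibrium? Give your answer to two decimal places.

834.48 hours

With the mechanism, a contributed unit returns (4.2/9) / 0.32 = 1.4583 per unit of net cost to the contributor — now above 1 — so contributing fully is weakly dominant for every player.
At the Nash equilibrium everyone contributes 19. Group total payoff = 9 × (19 × 0.68 + 4.2 × 19) = 834.48.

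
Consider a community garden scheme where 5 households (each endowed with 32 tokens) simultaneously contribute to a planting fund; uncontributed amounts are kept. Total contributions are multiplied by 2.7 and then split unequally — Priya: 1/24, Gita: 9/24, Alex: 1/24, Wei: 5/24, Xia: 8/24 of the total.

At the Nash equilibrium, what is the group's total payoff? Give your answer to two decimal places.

214.40 tokens

A player with share s gets back 2.7·s per unit contributed, so full contribution is dominant for anyone with s > 1/2.7 = 0.3704 and zero contribution is dominant for anyone below.
The only share above 0.3704 is Gita's 9/24, contributing 32; the remaining 4 contribute 0. Total contributed: 32.
The planting fund pays out 2.7 × 32 = 86.40 in total (split across the unequal shares, but the aggregate is all that matters for the group sum).
The 4 free-riders keep 32 each, adding 128. Group total = 128 + 86.40 = 214.40.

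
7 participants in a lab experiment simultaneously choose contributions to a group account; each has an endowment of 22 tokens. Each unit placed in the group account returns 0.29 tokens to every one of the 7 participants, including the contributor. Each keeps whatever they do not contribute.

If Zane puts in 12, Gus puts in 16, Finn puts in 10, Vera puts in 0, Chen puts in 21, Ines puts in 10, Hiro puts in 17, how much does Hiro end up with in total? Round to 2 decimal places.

29.94 tokens

Total contributed: 12 + 16 + 10 + 0 + 21 + 10 + 17 = 86.
Each receives 0.29 × 86 = 24.94 from the group account.
Hiro keeps 22 − 17 = 5, so Hiro's payoff is 5 + 24.94 = 29.94.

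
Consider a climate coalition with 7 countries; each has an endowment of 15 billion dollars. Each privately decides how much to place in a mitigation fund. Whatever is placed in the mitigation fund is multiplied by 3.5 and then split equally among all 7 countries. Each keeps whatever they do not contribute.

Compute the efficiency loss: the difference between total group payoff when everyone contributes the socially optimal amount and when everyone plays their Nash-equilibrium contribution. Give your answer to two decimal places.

262.50 billion dollars

Each contributed unit returns 3.5/7 = 0.5000 to its contributor — below 1 — so contributing 0 is dominant for every player. At the Nash equilibrium everyone keeps their 15, and the group total is 7 × 15 = 105.
Each contributed unit returns 3.500 to the group as a whole (0.5000 to each of 7 players), which exceeds 1, so the social optimum is full contribution: group total = 3.500 × 105 = 367.50.
Efficiency loss = 367.50 − 105 = 262.50.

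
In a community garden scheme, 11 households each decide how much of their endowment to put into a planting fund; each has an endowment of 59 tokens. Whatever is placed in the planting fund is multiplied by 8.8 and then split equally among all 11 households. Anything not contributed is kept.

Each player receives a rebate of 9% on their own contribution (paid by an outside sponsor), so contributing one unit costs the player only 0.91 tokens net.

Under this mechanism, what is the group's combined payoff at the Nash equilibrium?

The effective private return is (8.8/11) / 0.91 = 0.8791, which is still under 1, so the mechanism doesn't change anyone's dominant strategy: zero contribution.
At the Nash equilibrium no one contributes; group total payoff = 11 × 59 = 649.

649.00 tokens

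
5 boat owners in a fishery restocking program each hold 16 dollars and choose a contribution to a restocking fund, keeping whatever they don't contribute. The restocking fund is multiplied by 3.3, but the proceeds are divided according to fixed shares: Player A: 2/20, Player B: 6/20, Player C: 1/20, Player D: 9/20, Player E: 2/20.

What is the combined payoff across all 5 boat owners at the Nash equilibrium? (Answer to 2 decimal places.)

116.80 dollars

Each unit j contributes comes back to j as 3.3 × (j's share), so j prefers to contribute only if that share exceeds 1/3.3 = 0.3030; otherwise keeping the unit dominates.
Player D alone (share 9/20) is above the threshold, contributing 16; the remaining 4 contribute 0. Total contributed: 16.
The restocking fund pays out 3.3 × 16 = 52.80 in total (split across the unequal shares, but the aggregate is all that matters for the group sum).
The 4 free-riders keep 16 each, adding 64. Group total = 64 + 52.80 = 116.80.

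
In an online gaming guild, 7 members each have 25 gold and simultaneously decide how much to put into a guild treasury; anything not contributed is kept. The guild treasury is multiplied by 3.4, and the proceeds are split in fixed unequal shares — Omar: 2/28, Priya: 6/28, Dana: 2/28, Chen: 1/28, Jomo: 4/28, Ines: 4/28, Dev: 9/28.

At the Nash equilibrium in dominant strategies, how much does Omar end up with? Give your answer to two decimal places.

31.07 gold

For player j, contributing a unit is worthwhile iff 3.4 × (j's share) ≥ 1, i.e. iff j's share is at least 0.2941.
Only Dev (9/28) clears that bar, contributing 25; the remaining 6 contribute 0. Total contributed: 25.
Omar keeps 25 and receives 3.4 × 25 × 2/28 = 6.07 from the guild treasury, for a payoff of 31.07.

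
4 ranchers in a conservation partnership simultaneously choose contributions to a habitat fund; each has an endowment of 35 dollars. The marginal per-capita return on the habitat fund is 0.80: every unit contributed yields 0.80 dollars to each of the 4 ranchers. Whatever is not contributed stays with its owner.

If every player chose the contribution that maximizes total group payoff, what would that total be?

448.00 dollars

Each contributed unit returns 3.200 to the group as a whole (0.80 to each of 4 players), which exceeds 1, so the social optimum is full contribution: group total = 3.200 × 140 = 448.00.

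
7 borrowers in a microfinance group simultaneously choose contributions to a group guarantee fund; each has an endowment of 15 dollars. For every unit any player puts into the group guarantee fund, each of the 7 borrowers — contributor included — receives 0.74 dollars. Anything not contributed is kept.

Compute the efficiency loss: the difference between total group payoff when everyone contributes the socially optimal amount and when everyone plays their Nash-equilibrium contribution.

438.90 dollars

The private return per contributed unit is 0.74 < 1, so contributing 0 is dominant for every player. At the Nash equilibrium everyone keeps their 15, and the group total is 7 × 15 = 105.
Each contributed unit returns 5.180 to the group as a whole (0.74 to each of 7 players), which exceeds 1, so the social optimum is full contribution: group total = 5.180 × 105 = 543.90.
Efficiency loss = 543.90 − 105 = 438.90.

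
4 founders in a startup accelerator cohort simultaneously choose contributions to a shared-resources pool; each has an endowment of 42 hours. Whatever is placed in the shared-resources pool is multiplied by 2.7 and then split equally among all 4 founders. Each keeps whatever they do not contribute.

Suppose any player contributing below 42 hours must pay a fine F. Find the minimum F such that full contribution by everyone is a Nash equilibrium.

13.65 hours

Given the others contribute fully, the best deviation is to contribute 0 (any partial contribution still incurs the fine and gives up units whose private return 0.6750 is below 1).
Deviating from 42 to 0 saves 42 hours but forfeits the deviator's share of the drop in the shared-resources pool: 2.7/4 × 42 = 28.35.
So the deviation gain is 42 − 28.35 = 13.65, and the fine must be at least 13.65 hours to wipe it out.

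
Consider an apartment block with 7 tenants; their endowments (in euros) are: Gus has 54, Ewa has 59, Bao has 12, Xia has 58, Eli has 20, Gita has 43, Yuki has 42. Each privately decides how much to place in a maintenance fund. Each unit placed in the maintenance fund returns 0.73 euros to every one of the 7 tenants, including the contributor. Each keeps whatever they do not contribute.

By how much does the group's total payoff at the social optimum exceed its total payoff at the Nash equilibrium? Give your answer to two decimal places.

The private return per contributed unit is 0.73 < 1 for everyone, so the Nash equilibrium is zero contribution and the group total is Σ E_j = 54 + 59 + 12 + 58 + 20 + 43 + 42 = 288.
Each contributed unit returns 5.110 to the group, so the social optimum is full contribution by everyone: group total = 5.110 × 288 = 1471.68.
Efficiency loss = (5.110 − 1) × 288 = 1183.68.

1183.68 euros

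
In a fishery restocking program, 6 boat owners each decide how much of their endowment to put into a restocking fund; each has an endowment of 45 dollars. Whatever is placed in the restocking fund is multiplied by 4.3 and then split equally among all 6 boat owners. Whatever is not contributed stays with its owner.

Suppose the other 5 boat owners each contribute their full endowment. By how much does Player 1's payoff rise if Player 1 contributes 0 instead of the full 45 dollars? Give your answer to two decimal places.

12.75 dollars

Switching from a contribution of 45 to 0 lets Player 1 keep an extra 45 dollars, but lowers the restocking fund by 45, which costs Player 1 their own share of that drop: 4.3/6 × 45 = 32.25.
Net gain = 45 − 32.25 = 12.75. The private return per contributed unit (0.7167) is below 1, so free-riding is indeed the best response regardless of what the others do.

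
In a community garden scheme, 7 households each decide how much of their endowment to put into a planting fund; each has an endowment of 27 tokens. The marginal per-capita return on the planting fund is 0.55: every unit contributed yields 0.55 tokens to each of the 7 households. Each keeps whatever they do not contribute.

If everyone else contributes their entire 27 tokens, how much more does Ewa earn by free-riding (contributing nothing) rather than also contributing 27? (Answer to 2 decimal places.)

Switching from a contribution of 27 to 0 lets Ewa keep an extra 27 tokens, but lowers the planting fund by 27, which costs Ewa their own share of that drop: 0.55 × 27 = 14.85.
Net gain = 27 − 14.85 = 12.15. The private return per contributed unit (0.55) is below 1, so free-riding is indeed the best response regardless of what the others do.

12.15 tokens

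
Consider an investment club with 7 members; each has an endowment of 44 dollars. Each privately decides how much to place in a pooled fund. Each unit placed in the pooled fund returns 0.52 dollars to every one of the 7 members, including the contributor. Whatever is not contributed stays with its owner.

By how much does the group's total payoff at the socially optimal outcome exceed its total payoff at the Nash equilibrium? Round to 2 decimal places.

813.12 dollars

The private return per contributed unit is 0.52 < 1, so contributing 0 is dominant for every player. At the Nash equilibrium everyone keeps their 44, and the group total is 7 × 44 = 308.
Each contributed unit returns 3.640 to the group as a whole (0.52 to each of 7 players), which exceeds 1, so the social optimum is full contribution: group total = 3.640 × 308 = 1121.12.
Efficiency loss = 1121.12 − 308 = 813.12.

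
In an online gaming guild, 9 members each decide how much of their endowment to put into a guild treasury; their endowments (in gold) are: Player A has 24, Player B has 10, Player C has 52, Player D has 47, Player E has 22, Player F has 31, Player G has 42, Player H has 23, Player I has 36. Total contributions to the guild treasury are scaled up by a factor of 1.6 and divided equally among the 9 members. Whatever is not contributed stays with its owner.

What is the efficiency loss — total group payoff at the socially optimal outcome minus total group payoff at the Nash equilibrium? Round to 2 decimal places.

The private return per contributed unit is 1.6/9 = 0.1778 < 1 for every player regardless of endowment, so the Nash equilibrium is zero contribution and the group total is Σ E_j = 24 + 10 + 52 + 47 + 22 + 31 + 42 + 23 + 36 = 287.
Each contributed unit returns 1.600 to the group, so the social optimum is full contribution by everyone: group total = 1.600 × 287 = 459.20.
Efficiency loss = (1.600 − 1) × 287 = 172.20.

172.20 gold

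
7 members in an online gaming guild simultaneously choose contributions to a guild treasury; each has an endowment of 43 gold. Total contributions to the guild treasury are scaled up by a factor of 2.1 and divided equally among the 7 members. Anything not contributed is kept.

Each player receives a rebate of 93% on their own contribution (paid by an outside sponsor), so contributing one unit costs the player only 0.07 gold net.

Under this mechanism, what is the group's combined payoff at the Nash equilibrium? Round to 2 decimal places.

912.03 gold

The effective private return per unit is now (2.1/7) / 0.07 = 4.2857 > 1, so every player's dominant strategy flips to full contribution.
So the Nash equilibrium is full contribution by all 7; the group earns 7 × (43 × 0.93 + 2.1 × 43) = 912.03.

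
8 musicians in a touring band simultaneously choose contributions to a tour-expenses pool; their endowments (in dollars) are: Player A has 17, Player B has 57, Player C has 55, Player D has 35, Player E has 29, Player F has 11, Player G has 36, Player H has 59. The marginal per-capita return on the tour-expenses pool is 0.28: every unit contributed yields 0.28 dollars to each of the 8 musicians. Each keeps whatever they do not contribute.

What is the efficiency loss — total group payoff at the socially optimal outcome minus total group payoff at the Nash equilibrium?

370.76 dollars

The private return per contributed unit is 0.28 < 1 for everyone, so the Nash equilibrium is zero contribution and the group total is Σ E_j = 17 + 57 + 55 + 35 + 29 + 11 + 36 + 59 = 299.
Each contributed unit returns 2.240 to the group, so the social optimum is full contribution by everyone: group total = 2.240 × 299 = 669.76.
Efficiency loss = (2.240 − 1) × 299 = 370.76.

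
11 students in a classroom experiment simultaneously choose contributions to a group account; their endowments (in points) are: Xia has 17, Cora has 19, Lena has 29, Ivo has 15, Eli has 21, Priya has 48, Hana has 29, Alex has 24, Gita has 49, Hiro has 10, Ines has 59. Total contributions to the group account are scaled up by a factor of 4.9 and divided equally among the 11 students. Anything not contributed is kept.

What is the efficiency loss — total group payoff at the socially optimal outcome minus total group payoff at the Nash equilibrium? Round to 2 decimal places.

The private return per contributed unit is 4.9/11 = 0.4455 < 1 for every player regardless of endowment, so the Nash equilibrium is zero contribution and the group total is Σ E_j = 17 + 19 + 29 + 15 + 21 + 48 + 29 + 24 + 49 + 10 + 59 = 320.
Each contributed unit returns 4.900 to the group, so the social optimum is full contribution by everyone: group total = 4.900 × 320 = 1568.00.
Efficiency loss = (4.900 − 1) × 320 = 1248.00.

1248.00 points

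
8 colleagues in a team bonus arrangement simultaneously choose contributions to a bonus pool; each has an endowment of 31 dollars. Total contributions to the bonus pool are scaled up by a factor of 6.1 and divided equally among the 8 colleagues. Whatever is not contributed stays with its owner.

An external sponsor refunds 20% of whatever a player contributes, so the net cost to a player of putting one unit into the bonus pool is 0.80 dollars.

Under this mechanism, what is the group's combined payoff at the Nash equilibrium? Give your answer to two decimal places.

With the mechanism, a contributed unit returns (6.1/8) / 0.80 = 0.9531 per unit of net cost — still below 1 — so contributing 0 remains dominant for every player.
Everyone keeps their endowment and the group total is 8 × 31 = 248.

248.00 dollars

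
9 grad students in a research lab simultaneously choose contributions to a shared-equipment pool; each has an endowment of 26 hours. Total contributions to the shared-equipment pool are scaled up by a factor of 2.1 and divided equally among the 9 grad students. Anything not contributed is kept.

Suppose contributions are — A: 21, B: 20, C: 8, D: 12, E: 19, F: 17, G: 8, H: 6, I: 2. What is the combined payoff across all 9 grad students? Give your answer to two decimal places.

358.30 hours

Total contributed: 21 + 20 + 8 + 12 + 19 + 17 + 8 + 6 + 2 = 113; total kept: 9 × 26 − 113 = 121.
The shared-equipment pool pays out 2.1 × 113 = 237.30 in aggregate.
Group total = 121 + 237.30 = 358.30.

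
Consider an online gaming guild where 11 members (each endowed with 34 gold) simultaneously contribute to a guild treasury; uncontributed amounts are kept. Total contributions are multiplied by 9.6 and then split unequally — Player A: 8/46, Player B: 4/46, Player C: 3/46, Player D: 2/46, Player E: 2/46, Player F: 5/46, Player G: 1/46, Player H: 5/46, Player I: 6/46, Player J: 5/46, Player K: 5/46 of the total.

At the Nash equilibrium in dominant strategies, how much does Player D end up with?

119.15 gold

Each unit j contributes comes back to j as 9.6 × (j's share), so j prefers to contribute only if that share exceeds 1/9.6 = 0.1042; otherwise keeping the unit dominates.
Player A, Player F, Player H, Player I, Player J and Player K clear that bar, contributing 34 each; the remaining 5 contribute 0. Total contributed: 204.
Player D keeps 34 and receives 9.6 × 204 × 2/46 = 85.15 from the guild treasury, for a payoff of 119.15.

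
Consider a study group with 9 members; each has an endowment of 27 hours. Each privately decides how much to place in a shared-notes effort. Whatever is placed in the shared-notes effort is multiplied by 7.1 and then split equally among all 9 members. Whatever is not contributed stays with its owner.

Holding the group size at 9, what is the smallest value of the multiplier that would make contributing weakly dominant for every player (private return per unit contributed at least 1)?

9

A contributed unit returns (multiplier)/9 to its contributor.
This reaches 1 exactly when the multiplier is 9.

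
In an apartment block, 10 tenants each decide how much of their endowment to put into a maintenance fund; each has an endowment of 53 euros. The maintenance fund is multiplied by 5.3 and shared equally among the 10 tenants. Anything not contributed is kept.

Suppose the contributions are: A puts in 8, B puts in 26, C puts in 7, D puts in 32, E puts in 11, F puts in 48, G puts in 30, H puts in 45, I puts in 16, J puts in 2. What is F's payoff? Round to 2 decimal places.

Total contributed: 8 + 26 + 7 + 32 + 11 + 48 + 30 + 45 + 16 + 2 = 225.
Each receives 5.3 × 225 / 10 = 119.25 from the maintenance fund.
F keeps 53 − 48 = 5, so F's payoff is 5 + 119.25 = 124.25.

124.25 euros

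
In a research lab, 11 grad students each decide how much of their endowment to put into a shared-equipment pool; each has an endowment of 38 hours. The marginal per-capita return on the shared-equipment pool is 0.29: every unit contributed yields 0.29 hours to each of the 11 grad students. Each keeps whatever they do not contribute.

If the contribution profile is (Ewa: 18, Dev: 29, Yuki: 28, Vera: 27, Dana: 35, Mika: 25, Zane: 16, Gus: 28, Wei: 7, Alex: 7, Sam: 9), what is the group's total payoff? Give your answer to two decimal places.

919.51 hours

Total contributed: 18 + 29 + 28 + 27 + 35 + 25 + 16 + 28 + 7 + 7 + 9 = 229; total kept: 11 × 38 − 229 = 189.
The shared-equipment pool pays out 0.29 × 11 × 229 = 730.51 in aggregate.
Group total = 189 + 730.51 = 919.51.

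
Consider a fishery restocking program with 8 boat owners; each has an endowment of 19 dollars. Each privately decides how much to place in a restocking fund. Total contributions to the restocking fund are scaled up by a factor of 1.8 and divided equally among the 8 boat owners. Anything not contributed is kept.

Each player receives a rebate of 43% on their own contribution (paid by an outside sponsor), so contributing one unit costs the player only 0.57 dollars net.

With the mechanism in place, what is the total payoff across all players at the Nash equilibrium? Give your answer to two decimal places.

The effective private return is (1.8/8) / 0.57 = 0.3947, which is still under 1, so the mechanism doesn't change anyone's dominant strategy: zero contribution.
Everyone keeps their endowment and the group total is 8 × 19 = 152.

152.00 dollars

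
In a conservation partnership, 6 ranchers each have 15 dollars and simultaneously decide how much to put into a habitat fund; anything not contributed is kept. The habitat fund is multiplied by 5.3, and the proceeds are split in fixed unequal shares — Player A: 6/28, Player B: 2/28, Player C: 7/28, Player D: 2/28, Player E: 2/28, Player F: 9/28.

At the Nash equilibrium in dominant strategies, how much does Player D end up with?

32.04 dollars

Each unit j contributes comes back to j as 5.3 × (j's share), so j prefers to contribute only if that share exceeds 1/5.3 = 0.1887; otherwise keeping the unit dominates.
Player A, Player C and Player F clear that bar, contributing 15 each; the remaining 3 contribute 0. Total contributed: 45.
Player D keeps 15 and receives 5.3 × 45 × 2/28 = 17.04 from the habitat fund, for a payoff of 32.04.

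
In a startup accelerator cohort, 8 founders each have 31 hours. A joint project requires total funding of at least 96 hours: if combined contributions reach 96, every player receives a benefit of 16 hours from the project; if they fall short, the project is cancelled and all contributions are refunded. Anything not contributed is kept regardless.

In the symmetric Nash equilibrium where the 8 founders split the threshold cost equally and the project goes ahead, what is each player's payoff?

Equal share of the threshold: 96/8 = 12.
At this profile no one gains by cutting their contribution: any cut drops the total below 96, the project is cancelled, contributions are refunded, and the deviator ends with 31, which is less than 31 − 12 + 16 = 35. Contributing more than 12 just wastes the excess. So contributing exactly 12 is a best response.
Each player's payoff: 31 − 12 + 16 = 35.

35 hours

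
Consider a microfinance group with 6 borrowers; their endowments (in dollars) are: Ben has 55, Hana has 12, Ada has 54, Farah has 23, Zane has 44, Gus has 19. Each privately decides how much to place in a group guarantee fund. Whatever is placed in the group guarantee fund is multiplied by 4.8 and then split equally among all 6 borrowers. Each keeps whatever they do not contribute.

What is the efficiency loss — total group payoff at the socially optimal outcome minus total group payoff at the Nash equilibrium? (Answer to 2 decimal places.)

The private return per contributed unit is 4.8/6 = 0.8000 < 1 for every player regardless of endowment, so the Nash equilibrium is zero contribution and the group total is Σ E_j = 55 + 12 + 54 + 23 + 44 + 19 = 207.
Each contributed unit returns 4.800 to the group, so the social optimum is full contribution by everyone: group total = 4.800 × 207 = 993.60.
Efficiency loss = (4.800 − 1) × 207 = 786.60.

786.60 dollars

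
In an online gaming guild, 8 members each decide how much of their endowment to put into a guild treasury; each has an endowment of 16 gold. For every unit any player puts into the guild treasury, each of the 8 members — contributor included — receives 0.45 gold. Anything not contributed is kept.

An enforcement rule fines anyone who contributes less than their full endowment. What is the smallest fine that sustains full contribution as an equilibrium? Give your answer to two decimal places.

Given the others contribute fully, the best deviation is to contribute 0 (any partial contribution still incurs the fine and gives up units whose private return 0.45 is below 1).
Deviating from 16 to 0 saves 16 gold but forfeits the deviator's share of the drop in the guild treasury: 0.45 × 16 = 7.20.
So the deviation gain is 16 − 7.20 = 8.80, and the fine must be at least 8.80 gold to wipe it out.

8.80 gold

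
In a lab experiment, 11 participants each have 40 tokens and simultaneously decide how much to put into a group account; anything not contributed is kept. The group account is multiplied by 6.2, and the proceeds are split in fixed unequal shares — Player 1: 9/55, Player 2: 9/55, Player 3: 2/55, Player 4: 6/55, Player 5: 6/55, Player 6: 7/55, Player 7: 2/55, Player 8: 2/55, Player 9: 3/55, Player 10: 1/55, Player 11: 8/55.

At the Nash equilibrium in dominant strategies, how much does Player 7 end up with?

A player with share s gets back 6.2·s per unit contributed, so full contribution is dominant for anyone with s > 1/6.2 = 0.1613 and zero contribution is dominant for anyone below.
The shares above 0.1613 belong to Player 1 and Player 2, contributing 40 each; the remaining 9 contribute 0. Total contributed: 80.
Player 7 keeps 40 and receives 6.2 × 80 × 2/55 = 18.04 from the group account, for a payoff of 58.04.

58.04 tokens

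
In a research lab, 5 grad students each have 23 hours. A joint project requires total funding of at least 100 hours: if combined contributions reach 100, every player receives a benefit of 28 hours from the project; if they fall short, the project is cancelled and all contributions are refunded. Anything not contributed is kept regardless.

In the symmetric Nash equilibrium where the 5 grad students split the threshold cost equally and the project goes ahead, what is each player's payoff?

Equal share of the threshold: 100/5 = 20.
At this profile no one gains by cutting their contribution: any cut drops the total below 100, the project is cancelled, contributions are refunded, and the deviator ends with 23, which is less than 23 − 20 + 28 = 31. Contributing more than 20 just wastes the excess. So contributing exactly 20 is a best response.
Each player's payoff: 23 − 20 + 28 = 31.

31 hours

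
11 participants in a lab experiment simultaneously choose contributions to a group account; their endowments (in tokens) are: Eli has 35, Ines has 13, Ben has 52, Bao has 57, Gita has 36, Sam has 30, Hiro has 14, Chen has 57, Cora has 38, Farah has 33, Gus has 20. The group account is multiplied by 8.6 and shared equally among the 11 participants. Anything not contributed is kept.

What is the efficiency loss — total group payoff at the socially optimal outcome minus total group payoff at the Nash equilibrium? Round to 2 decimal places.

2926.00 tokens

The private return per contributed unit is 8.6/11 = 0.7818 < 1 for every player regardless of endowment, so the Nash equilibrium is zero contribution and the group total is Σ E_j = 35 + 13 + 52 + 57 + 36 + 30 + 14 + 57 + 38 + 33 + 20 = 385.
Each contributed unit returns 8.600 to the group, so the social optimum is full contribution by everyone: group total = 8.600 × 385 = 3311.00.
Efficiency loss = (8.600 − 1) × 385 = 2926.00.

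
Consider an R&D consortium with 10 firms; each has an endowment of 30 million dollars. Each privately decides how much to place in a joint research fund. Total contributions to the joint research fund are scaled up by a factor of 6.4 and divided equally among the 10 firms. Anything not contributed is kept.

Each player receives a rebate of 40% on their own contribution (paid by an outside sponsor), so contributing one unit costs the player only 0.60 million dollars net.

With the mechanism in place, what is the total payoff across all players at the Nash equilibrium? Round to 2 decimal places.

2040.00 million dollars

The effective private return per unit is now (6.4/10) / 0.60 = 1.0667 > 1, so every player's dominant strategy flips to full contribution.
At the Nash equilibrium everyone contributes 30. Group total payoff = 10 × (30 × 0.40 + 6.4 × 30) = 2040.00.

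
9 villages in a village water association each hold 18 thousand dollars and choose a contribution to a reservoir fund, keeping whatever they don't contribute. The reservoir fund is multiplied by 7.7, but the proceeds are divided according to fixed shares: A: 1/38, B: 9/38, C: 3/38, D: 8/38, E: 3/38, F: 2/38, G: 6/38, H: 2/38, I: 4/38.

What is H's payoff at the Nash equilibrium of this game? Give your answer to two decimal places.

Each unit j contributes comes back to j as 7.7 × (j's share), so j prefers to contribute only if that share exceeds 1/7.7 = 0.1299; otherwise keeping the unit dominates.
The shares above 0.1299 belong to B, D and G, contributing 18 each; the remaining 6 contribute 0. Total contributed: 54.
H keeps 18 and receives 7.7 × 54 × 2/38 = 21.88 from the reservoir fund, for a payoff of 39.88.

39.88 thousand dollars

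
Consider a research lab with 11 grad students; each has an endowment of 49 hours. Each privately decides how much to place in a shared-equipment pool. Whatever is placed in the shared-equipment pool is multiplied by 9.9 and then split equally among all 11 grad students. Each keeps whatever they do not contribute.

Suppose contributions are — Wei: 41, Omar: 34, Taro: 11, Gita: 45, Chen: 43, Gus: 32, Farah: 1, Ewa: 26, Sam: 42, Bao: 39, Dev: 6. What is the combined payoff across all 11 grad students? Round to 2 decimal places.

3387.00 hours

Total contributed: 41 + 34 + 11 + 45 + 43 + 32 + 1 + 26 + 42 + 39 + 6 = 320; total kept: 11 × 49 − 320 = 219.
The shared-equipment pool pays out 9.9 × 320 = 3168.00 in aggregate.
Group total = 219 + 3168.00 = 3387.00.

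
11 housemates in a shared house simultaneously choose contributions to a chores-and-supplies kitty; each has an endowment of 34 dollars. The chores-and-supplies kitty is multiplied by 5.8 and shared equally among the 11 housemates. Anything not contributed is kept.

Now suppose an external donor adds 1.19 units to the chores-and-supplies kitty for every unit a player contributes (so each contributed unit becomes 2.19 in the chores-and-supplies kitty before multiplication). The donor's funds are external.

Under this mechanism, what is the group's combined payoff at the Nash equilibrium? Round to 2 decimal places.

4750.55 dollars

With the mechanism, a contributed unit returns 5.8 × 2.19 / 11 = 1.1547 per unit of net cost to the contributor — now above 1 — so contributing fully is weakly dominant for every player.
So the Nash equilibrium is full contribution by all 11; the group earns 5.8 × 2.19 × 374 = 4750.55.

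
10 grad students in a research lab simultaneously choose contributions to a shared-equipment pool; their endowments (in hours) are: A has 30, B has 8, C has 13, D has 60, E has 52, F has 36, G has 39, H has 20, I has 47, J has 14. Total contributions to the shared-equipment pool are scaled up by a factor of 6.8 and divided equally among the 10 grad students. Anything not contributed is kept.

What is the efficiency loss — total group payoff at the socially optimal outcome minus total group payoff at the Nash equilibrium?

The private return per contributed unit is 6.8/10 = 0.6800 < 1 for every player regardless of endowment, so the Nash equilibrium is zero contribution and the group total is Σ E_j = 30 + 8 + 13 + 60 + 52 + 36 + 39 + 20 + 47 + 14 = 319.
Each contributed unit returns 6.800 to the group, so the social optimum is full contribution by everyone: group total = 6.800 × 319 = 2169.20.
Efficiency loss = (6.800 − 1) × 319 = 1850.20.

1850.20 hours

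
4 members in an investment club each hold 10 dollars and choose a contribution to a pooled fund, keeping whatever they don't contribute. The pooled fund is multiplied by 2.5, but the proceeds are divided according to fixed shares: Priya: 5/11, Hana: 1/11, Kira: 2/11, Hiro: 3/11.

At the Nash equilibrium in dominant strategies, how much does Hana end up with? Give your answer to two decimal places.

12.27 dollars

Player j's private return per contributed unit is 2.5 × (j's share). Contributing is weakly dominant for j when that share is at least 1/2.5 = 0.4000, and contributing 0 is dominant otherwise.
Priya alone (share 5/11) is above the threshold, contributing 10; the remaining 3 contribute 0. Total contributed: 10.
Hana keeps 10 and receives 2.5 × 10 × 1/11 = 2.27 from the pooled fund, for a payoff of 12.27.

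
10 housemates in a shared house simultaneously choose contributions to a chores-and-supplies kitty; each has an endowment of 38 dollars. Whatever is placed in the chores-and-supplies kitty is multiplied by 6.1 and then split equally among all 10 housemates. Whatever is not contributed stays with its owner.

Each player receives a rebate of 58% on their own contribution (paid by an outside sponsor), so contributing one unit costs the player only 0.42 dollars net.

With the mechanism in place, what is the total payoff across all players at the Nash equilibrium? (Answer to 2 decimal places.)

2538.40 dollars

Under the mechanism each unit contributed yields (6.1/10) / 0.42 = 1.4524 back to its contributor per unit of net cost, which exceeds 1, making full contribution the dominant choice for everyone.
At the Nash equilibrium everyone contributes 38. Group total payoff = 10 × (38 × 0.58 + 6.1 × 38) = 2538.40.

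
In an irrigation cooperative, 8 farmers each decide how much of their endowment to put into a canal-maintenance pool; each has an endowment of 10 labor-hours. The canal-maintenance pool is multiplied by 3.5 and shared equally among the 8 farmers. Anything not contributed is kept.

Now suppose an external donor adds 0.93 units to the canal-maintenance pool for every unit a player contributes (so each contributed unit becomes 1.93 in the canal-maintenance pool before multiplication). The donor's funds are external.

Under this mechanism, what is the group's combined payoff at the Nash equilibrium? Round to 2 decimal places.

The effective private return is 3.5 × 1.93 / 8 = 0.8444, which is still under 1, so the mechanism doesn't change anyone's dominant strategy: zero contribution.
At the Nash equilibrium no one contributes; group total payoff = 8 × 10 = 80.

80.00 labor-hours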